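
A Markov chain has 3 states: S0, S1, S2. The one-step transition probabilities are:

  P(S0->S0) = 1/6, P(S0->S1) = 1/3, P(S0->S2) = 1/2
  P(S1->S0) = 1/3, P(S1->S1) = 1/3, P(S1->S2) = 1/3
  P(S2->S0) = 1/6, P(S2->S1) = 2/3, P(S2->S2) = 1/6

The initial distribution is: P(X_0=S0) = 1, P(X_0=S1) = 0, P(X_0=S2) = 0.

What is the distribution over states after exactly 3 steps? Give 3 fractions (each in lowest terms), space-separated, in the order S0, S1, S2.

Propagating the distribution step by step (d_{t+1} = d_t * P):
d_0 = (S0=1, S1=0, S2=0)
  d_1[S0] = 1*1/6 + 0*1/3 + 0*1/6 = 1/6
  d_1[S1] = 1*1/3 + 0*1/3 + 0*2/3 = 1/3
  d_1[S2] = 1*1/2 + 0*1/3 + 0*1/6 = 1/2
d_1 = (S0=1/6, S1=1/3, S2=1/2)
  d_2[S0] = 1/6*1/6 + 1/3*1/3 + 1/2*1/6 = 2/9
  d_2[S1] = 1/6*1/3 + 1/3*1/3 + 1/2*2/3 = 1/2
  d_2[S2] = 1/6*1/2 + 1/3*1/3 + 1/2*1/6 = 5/18
d_2 = (S0=2/9, S1=1/2, S2=5/18)
  d_3[S0] = 2/9*1/6 + 1/2*1/3 + 5/18*1/6 = 1/4
  d_3[S1] = 2/9*1/3 + 1/2*1/3 + 5/18*2/3 = 23/54
  d_3[S2] = 2/9*1/2 + 1/2*1/3 + 5/18*1/6 = 35/108
d_3 = (S0=1/4, S1=23/54, S2=35/108)

Answer: 1/4 23/54 35/108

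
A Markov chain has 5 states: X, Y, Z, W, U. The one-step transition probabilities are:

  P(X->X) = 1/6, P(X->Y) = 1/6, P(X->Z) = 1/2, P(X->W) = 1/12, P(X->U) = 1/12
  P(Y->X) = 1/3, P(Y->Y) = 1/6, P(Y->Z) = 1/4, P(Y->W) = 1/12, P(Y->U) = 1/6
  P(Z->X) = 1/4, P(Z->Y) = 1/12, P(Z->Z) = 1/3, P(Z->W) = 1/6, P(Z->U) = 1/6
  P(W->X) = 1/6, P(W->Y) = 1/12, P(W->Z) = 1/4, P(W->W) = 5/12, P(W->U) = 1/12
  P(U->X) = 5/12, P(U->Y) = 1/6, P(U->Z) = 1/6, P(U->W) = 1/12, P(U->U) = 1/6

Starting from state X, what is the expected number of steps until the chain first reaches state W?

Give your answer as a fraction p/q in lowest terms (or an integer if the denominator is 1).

Let h_i = expected steps to first reach W from state i.
Boundary: h_W = 0.
First-step equations for the other states:
  h_X = 1 + 1/6*h_X + 1/6*h_Y + 1/2*h_Z + 1/12*h_W + 1/12*h_U
  h_Y = 1 + 1/3*h_X + 1/6*h_Y + 1/4*h_Z + 1/12*h_W + 1/6*h_U
  h_Z = 1 + 1/4*h_X + 1/12*h_Y + 1/3*h_Z + 1/6*h_W + 1/6*h_U
  h_U = 1 + 5/12*h_X + 1/6*h_Y + 1/6*h_Z + 1/12*h_W + 1/6*h_U

Substituting h_W = 0 and rearranging gives the linear system (I - Q) h = 1:
  [5/6, -1/6, -1/2, -1/12] . (h_X, h_Y, h_Z, h_U) = 1
  [-1/3, 5/6, -1/4, -1/6] . (h_X, h_Y, h_Z, h_U) = 1
  [-1/4, -1/12, 2/3, -1/6] . (h_X, h_Y, h_Z, h_U) = 1
  [-5/12, -1/6, -1/6, 5/6] . (h_X, h_Y, h_Z, h_U) = 1

Solving yields:
  h_X = 7436/843
  h_Y = 2528/281
  h_Z = 6908/843
  h_U = 7628/843

Starting state is X, so the expected hitting time is h_X = 7436/843.

Answer: 7436/843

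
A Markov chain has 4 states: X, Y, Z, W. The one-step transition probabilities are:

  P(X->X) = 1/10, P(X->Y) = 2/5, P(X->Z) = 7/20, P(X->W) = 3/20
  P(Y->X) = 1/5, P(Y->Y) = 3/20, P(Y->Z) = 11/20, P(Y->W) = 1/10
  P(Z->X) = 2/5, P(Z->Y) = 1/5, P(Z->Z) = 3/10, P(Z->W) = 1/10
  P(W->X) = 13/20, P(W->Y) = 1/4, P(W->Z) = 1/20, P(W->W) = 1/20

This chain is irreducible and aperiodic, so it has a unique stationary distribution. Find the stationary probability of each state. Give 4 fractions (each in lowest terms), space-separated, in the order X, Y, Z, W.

The stationary distribution satisfies pi = pi * P, i.e.:
  pi_X = 1/10*pi_X + 1/5*pi_Y + 2/5*pi_Z + 13/20*pi_W
  pi_Y = 2/5*pi_X + 3/20*pi_Y + 1/5*pi_Z + 1/4*pi_W
  pi_Z = 7/20*pi_X + 11/20*pi_Y + 3/10*pi_Z + 1/20*pi_W
  pi_W = 3/20*pi_X + 1/10*pi_Y + 1/10*pi_Z + 1/20*pi_W
with normalization: pi_X + pi_Y + pi_Z + pi_W = 1.

Using the first 3 balance equations plus normalization, the linear system A*pi = b is:
  [-9/10, 1/5, 2/5, 13/20] . pi = 0
  [2/5, -17/20, 1/5, 1/4] . pi = 0
  [7/20, 11/20, -7/10, 1/20] . pi = 0
  [1, 1, 1, 1] . pi = 1

Solving yields:
  pi_X = 3394/11701
  pi_Y = 2936/11701
  pi_Z = 4095/11701
  pi_W = 1276/11701

Verification (pi * P):
  3394/11701*1/10 + 2936/11701*1/5 + 4095/11701*2/5 + 1276/11701*13/20 = 3394/11701 = pi_X  (ok)
  3394/11701*2/5 + 2936/11701*3/20 + 4095/11701*1/5 + 1276/11701*1/4 = 2936/11701 = pi_Y  (ok)
  3394/11701*7/20 + 2936/11701*11/20 + 4095/11701*3/10 + 1276/11701*1/20 = 4095/11701 = pi_Z  (ok)
  3394/11701*3/20 + 2936/11701*1/10 + 4095/11701*1/10 + 1276/11701*1/20 = 1276/11701 = pi_W  (ok)

Answer: 3394/11701 2936/11701 4095/11701 1276/11701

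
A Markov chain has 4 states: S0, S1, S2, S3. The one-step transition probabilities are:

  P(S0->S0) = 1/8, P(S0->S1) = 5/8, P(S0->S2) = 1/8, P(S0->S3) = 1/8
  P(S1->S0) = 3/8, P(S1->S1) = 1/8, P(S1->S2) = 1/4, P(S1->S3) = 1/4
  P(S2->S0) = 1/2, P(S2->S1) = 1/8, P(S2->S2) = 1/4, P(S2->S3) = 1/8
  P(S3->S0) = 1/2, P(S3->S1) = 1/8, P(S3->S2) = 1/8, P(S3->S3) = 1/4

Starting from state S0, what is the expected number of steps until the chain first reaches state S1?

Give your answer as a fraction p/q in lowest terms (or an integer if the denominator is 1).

Let h_i = expected steps to first reach S1 from state i.
Boundary: h_S1 = 0.
First-step equations for the other states:
  h_S0 = 1 + 1/8*h_S0 + 5/8*h_S1 + 1/8*h_S2 + 1/8*h_S3
  h_S2 = 1 + 1/2*h_S0 + 1/8*h_S1 + 1/4*h_S2 + 1/8*h_S3
  h_S3 = 1 + 1/2*h_S0 + 1/8*h_S1 + 1/8*h_S2 + 1/4*h_S3

Substituting h_S1 = 0 and rearranging gives the linear system (I - Q) h = 1:
  [7/8, -1/8, -1/8] . (h_S0, h_S2, h_S3) = 1
  [-1/2, 3/4, -1/8] . (h_S0, h_S2, h_S3) = 1
  [-1/2, -1/8, 3/4] . (h_S0, h_S2, h_S3) = 1

Solving yields:
  h_S0 = 56/27
  h_S2 = 88/27
  h_S3 = 88/27

Starting state is S0, so the expected hitting time is h_S0 = 56/27.

Answer: 56/27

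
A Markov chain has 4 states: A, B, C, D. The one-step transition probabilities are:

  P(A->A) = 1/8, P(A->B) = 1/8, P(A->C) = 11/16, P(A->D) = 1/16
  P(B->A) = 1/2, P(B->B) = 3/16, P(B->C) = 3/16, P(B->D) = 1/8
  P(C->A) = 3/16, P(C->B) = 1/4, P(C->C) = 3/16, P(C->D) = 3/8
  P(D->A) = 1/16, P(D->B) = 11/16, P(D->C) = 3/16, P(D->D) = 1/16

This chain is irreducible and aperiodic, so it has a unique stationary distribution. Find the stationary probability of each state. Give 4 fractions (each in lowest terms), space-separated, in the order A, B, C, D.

Answer: 1613/6776 1895/6776 2077/6776 1191/6776

Derivation:
The stationary distribution satisfies pi = pi * P, i.e.:
  pi_A = 1/8*pi_A + 1/2*pi_B + 3/16*pi_C + 1/16*pi_D
  pi_B = 1/8*pi_A + 3/16*pi_B + 1/4*pi_C + 11/16*pi_D
  pi_C = 11/16*pi_A + 3/16*pi_B + 3/16*pi_C + 3/16*pi_D
  pi_D = 1/16*pi_A + 1/8*pi_B + 3/8*pi_C + 1/16*pi_D
with normalization: pi_A + pi_B + pi_C + pi_D = 1.

Using the first 3 balance equations plus normalization, the linear system A*pi = b is:
  [-7/8, 1/2, 3/16, 1/16] . pi = 0
  [1/8, -13/16, 1/4, 11/16] . pi = 0
  [11/16, 3/16, -13/16, 3/16] . pi = 0
  [1, 1, 1, 1] . pi = 1

Solving yields:
  pi_A = 1613/6776
  pi_B = 1895/6776
  pi_C = 2077/6776
  pi_D = 1191/6776

Verification (pi * P):
  1613/6776*1/8 + 1895/6776*1/2 + 2077/6776*3/16 + 1191/6776*1/16 = 1613/6776 = pi_A  (ok)
  1613/6776*1/8 + 1895/6776*3/16 + 2077/6776*1/4 + 1191/6776*11/16 = 1895/6776 = pi_B  (ok)
  1613/6776*11/16 + 1895/6776*3/16 + 2077/6776*3/16 + 1191/6776*3/16 = 2077/6776 = pi_C  (ok)
  1613/6776*1/16 + 1895/6776*1/8 + 2077/6776*3/8 + 1191/6776*1/16 = 1191/6776 = pi_D  (ok)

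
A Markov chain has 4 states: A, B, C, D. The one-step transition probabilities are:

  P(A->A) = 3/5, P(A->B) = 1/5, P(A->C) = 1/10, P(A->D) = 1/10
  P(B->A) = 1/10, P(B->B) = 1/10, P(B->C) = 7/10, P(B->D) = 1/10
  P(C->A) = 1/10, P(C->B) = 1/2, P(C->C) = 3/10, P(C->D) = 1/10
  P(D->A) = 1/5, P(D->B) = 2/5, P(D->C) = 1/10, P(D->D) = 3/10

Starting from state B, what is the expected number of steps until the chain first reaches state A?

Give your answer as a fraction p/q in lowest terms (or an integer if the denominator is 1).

Let h_i = expected steps to first reach A from state i.
Boundary: h_A = 0.
First-step equations for the other states:
  h_B = 1 + 1/10*h_A + 1/10*h_B + 7/10*h_C + 1/10*h_D
  h_C = 1 + 1/10*h_A + 1/2*h_B + 3/10*h_C + 1/10*h_D
  h_D = 1 + 1/5*h_A + 2/5*h_B + 1/10*h_C + 3/10*h_D

Substituting h_A = 0 and rearranging gives the linear system (I - Q) h = 1:
  [9/10, -7/10, -1/10] . (h_B, h_C, h_D) = 1
  [-1/2, 7/10, -1/10] . (h_B, h_C, h_D) = 1
  [-2/5, -1/10, 7/10] . (h_B, h_C, h_D) = 1

Solving yields:
  h_B = 80/9
  h_C = 80/9
  h_D = 70/9

Starting state is B, so the expected hitting time is h_B = 80/9.

Answer: 80/9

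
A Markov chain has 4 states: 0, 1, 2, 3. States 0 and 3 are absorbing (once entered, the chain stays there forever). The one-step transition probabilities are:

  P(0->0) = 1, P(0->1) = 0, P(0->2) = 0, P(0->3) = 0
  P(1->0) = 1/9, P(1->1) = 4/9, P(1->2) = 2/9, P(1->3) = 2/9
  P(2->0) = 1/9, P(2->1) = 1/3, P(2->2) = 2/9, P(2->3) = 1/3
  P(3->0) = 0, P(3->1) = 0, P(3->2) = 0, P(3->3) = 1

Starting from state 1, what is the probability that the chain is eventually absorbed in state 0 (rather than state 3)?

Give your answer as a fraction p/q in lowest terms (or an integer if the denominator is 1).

Answer: 9/29

Derivation:
Let a_i = P(absorbed in 0 | start in state i).
Boundary conditions: a_0 = 1, a_3 = 0.
For each transient state i, a_i = sum_j P(i->j) * a_j:
  a_1 = 1/9*a_0 + 4/9*a_1 + 2/9*a_2 + 2/9*a_3
  a_2 = 1/9*a_0 + 1/3*a_1 + 2/9*a_2 + 1/3*a_3

Substituting a_0 = 1 and a_3 = 0, rearrange to (I - Q) a = r where r[i] = P(i -> 0):
  [5/9, -2/9] . (a_1, a_2) = 1/9
  [-1/3, 7/9] . (a_1, a_2) = 1/9

Solving yields:
  a_1 = 9/29
  a_2 = 8/29

Starting state is 1, so the absorption probability is a_1 = 9/29.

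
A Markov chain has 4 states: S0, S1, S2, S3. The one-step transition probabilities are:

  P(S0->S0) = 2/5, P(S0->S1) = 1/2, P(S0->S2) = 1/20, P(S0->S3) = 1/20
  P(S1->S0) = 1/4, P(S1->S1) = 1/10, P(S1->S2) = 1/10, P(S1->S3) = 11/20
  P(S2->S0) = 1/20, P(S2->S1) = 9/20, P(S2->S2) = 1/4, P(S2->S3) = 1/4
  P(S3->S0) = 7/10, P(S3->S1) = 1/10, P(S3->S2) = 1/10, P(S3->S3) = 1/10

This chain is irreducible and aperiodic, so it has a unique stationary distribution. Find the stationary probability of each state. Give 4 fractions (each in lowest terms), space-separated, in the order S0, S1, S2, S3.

Answer: 224/573 940/3247 922/9741 2191/9741

Derivation:
The stationary distribution satisfies pi = pi * P, i.e.:
  pi_S0 = 2/5*pi_S0 + 1/4*pi_S1 + 1/20*pi_S2 + 7/10*pi_S3
  pi_S1 = 1/2*pi_S0 + 1/10*pi_S1 + 9/20*pi_S2 + 1/10*pi_S3
  pi_S2 = 1/20*pi_S0 + 1/10*pi_S1 + 1/4*pi_S2 + 1/10*pi_S3
  pi_S3 = 1/20*pi_S0 + 11/20*pi_S1 + 1/4*pi_S2 + 1/10*pi_S3
with normalization: pi_S0 + pi_S1 + pi_S2 + pi_S3 = 1.

Using the first 3 balance equations plus normalization, the linear system A*pi = b is:
  [-3/5, 1/4, 1/20, 7/10] . pi = 0
  [1/2, -9/10, 9/20, 1/10] . pi = 0
  [1/20, 1/10, -3/4, 1/10] . pi = 0
  [1, 1, 1, 1] . pi = 1

Solving yields:
  pi_S0 = 224/573
  pi_S1 = 940/3247
  pi_S2 = 922/9741
  pi_S3 = 2191/9741

Verification (pi * P):
  224/573*2/5 + 940/3247*1/4 + 922/9741*1/20 + 2191/9741*7/10 = 224/573 = pi_S0  (ok)
  224/573*1/2 + 940/3247*1/10 + 922/9741*9/20 + 2191/9741*1/10 = 940/3247 = pi_S1  (ok)
  224/573*1/20 + 940/3247*1/10 + 922/9741*1/4 + 2191/9741*1/10 = 922/9741 = pi_S2  (ok)
  224/573*1/20 + 940/3247*11/20 + 922/9741*1/4 + 2191/9741*1/10 = 2191/9741 = pi_S3  (ok)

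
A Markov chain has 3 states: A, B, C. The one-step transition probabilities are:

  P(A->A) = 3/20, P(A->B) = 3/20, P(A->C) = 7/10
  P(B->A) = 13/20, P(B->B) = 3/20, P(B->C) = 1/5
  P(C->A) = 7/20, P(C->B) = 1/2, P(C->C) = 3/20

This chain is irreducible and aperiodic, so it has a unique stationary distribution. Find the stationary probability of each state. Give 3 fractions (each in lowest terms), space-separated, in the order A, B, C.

The stationary distribution satisfies pi = pi * P, i.e.:
  pi_A = 3/20*pi_A + 13/20*pi_B + 7/20*pi_C
  pi_B = 3/20*pi_A + 3/20*pi_B + 1/2*pi_C
  pi_C = 7/10*pi_A + 1/5*pi_B + 3/20*pi_C
with normalization: pi_A + pi_B + pi_C = 1.

Using the first 2 balance equations plus normalization, the linear system A*pi = b is:
  [-17/20, 13/20, 7/20] . pi = 0
  [3/20, -17/20, 1/2] . pi = 0
  [1, 1, 1] . pi = 1

Solving yields:
  pi_A = 83/230
  pi_B = 191/690
  pi_C = 25/69

Verification (pi * P):
  83/230*3/20 + 191/690*13/20 + 25/69*7/20 = 83/230 = pi_A  (ok)
  83/230*3/20 + 191/690*3/20 + 25/69*1/2 = 191/690 = pi_B  (ok)
  83/230*7/10 + 191/690*1/5 + 25/69*3/20 = 25/69 = pi_C  (ok)

Answer: 83/230 191/690 25/69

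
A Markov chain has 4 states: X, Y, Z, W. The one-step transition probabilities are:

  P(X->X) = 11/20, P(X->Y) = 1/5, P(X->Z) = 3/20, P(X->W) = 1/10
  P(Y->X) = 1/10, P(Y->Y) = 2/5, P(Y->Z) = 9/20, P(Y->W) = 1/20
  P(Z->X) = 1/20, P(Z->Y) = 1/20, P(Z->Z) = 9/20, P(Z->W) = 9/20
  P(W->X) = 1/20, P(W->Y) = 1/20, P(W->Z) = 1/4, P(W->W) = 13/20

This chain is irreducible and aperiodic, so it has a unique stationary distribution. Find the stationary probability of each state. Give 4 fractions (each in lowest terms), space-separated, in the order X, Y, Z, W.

Answer: 14/127 13/127 659/2032 941/2032

Derivation:
The stationary distribution satisfies pi = pi * P, i.e.:
  pi_X = 11/20*pi_X + 1/10*pi_Y + 1/20*pi_Z + 1/20*pi_W
  pi_Y = 1/5*pi_X + 2/5*pi_Y + 1/20*pi_Z + 1/20*pi_W
  pi_Z = 3/20*pi_X + 9/20*pi_Y + 9/20*pi_Z + 1/4*pi_W
  pi_W = 1/10*pi_X + 1/20*pi_Y + 9/20*pi_Z + 13/20*pi_W
with normalization: pi_X + pi_Y + pi_Z + pi_W = 1.

Using the first 3 balance equations plus normalization, the linear system A*pi = b is:
  [-9/20, 1/10, 1/20, 1/20] . pi = 0
  [1/5, -3/5, 1/20, 1/20] . pi = 0
  [3/20, 9/20, -11/20, 1/4] . pi = 0
  [1, 1, 1, 1] . pi = 1

Solving yields:
  pi_X = 14/127
  pi_Y = 13/127
  pi_Z = 659/2032
  pi_W = 941/2032

Verification (pi * P):
  14/127*11/20 + 13/127*1/10 + 659/2032*1/20 + 941/2032*1/20 = 14/127 = pi_X  (ok)
  14/127*1/5 + 13/127*2/5 + 659/2032*1/20 + 941/2032*1/20 = 13/127 = pi_Y  (ok)
  14/127*3/20 + 13/127*9/20 + 659/2032*9/20 + 941/2032*1/4 = 659/2032 = pi_Z  (ok)
  14/127*1/10 + 13/127*1/20 + 659/2032*9/20 + 941/2032*13/20 = 941/2032 = pi_W  (ok)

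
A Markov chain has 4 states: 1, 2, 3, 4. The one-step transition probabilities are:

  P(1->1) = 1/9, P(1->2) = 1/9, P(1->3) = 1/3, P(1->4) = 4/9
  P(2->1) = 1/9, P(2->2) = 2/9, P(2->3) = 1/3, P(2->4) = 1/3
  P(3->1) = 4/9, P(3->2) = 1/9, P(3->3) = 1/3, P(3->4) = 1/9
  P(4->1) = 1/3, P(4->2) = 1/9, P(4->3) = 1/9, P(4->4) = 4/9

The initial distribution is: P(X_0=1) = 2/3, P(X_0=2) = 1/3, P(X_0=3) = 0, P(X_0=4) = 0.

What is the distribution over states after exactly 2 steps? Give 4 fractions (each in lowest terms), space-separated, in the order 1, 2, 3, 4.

Propagating the distribution step by step (d_{t+1} = d_t * P):
d_0 = (1=2/3, 2=1/3, 3=0, 4=0)
  d_1[1] = 2/3*1/9 + 1/3*1/9 + 0*4/9 + 0*1/3 = 1/9
  d_1[2] = 2/3*1/9 + 1/3*2/9 + 0*1/9 + 0*1/9 = 4/27
  d_1[3] = 2/3*1/3 + 1/3*1/3 + 0*1/3 + 0*1/9 = 1/3
  d_1[4] = 2/3*4/9 + 1/3*1/3 + 0*1/9 + 0*4/9 = 11/27
d_1 = (1=1/9, 2=4/27, 3=1/3, 4=11/27)
  d_2[1] = 1/9*1/9 + 4/27*1/9 + 1/3*4/9 + 11/27*1/3 = 76/243
  d_2[2] = 1/9*1/9 + 4/27*2/9 + 1/3*1/9 + 11/27*1/9 = 31/243
  d_2[3] = 1/9*1/3 + 4/27*1/3 + 1/3*1/3 + 11/27*1/9 = 59/243
  d_2[4] = 1/9*4/9 + 4/27*1/3 + 1/3*1/9 + 11/27*4/9 = 77/243
d_2 = (1=76/243, 2=31/243, 3=59/243, 4=77/243)

Answer: 76/243 31/243 59/243 77/243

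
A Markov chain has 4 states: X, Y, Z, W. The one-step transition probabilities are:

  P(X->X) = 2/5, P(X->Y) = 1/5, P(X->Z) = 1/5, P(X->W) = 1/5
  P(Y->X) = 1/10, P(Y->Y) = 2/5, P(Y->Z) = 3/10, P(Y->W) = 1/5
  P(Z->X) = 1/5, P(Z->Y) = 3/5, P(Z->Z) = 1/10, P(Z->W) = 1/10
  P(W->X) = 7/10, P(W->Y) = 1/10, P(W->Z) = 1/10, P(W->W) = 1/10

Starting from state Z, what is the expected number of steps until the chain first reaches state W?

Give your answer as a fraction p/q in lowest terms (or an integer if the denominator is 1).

Let h_i = expected steps to first reach W from state i.
Boundary: h_W = 0.
First-step equations for the other states:
  h_X = 1 + 2/5*h_X + 1/5*h_Y + 1/5*h_Z + 1/5*h_W
  h_Y = 1 + 1/10*h_X + 2/5*h_Y + 3/10*h_Z + 1/5*h_W
  h_Z = 1 + 1/5*h_X + 3/5*h_Y + 1/10*h_Z + 1/10*h_W

Substituting h_W = 0 and rearranging gives the linear system (I - Q) h = 1:
  [3/5, -1/5, -1/5] . (h_X, h_Y, h_Z) = 1
  [-1/10, 3/5, -3/10] . (h_X, h_Y, h_Z) = 1
  [-1/5, -3/5, 9/10] . (h_X, h_Y, h_Z) = 1

Solving yields:
  h_X = 28/5
  h_Y = 17/3
  h_Z = 92/15

Starting state is Z, so the expected hitting time is h_Z = 92/15.

Answer: 92/15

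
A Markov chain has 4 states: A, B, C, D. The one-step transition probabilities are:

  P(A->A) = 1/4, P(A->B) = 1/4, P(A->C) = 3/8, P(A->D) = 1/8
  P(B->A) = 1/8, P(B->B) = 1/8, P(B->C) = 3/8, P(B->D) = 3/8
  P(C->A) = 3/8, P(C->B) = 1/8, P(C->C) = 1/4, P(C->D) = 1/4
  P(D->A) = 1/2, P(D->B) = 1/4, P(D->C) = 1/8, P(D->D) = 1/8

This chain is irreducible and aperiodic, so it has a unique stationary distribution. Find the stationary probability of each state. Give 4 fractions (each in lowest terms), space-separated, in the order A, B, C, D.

The stationary distribution satisfies pi = pi * P, i.e.:
  pi_A = 1/4*pi_A + 1/8*pi_B + 3/8*pi_C + 1/2*pi_D
  pi_B = 1/4*pi_A + 1/8*pi_B + 1/8*pi_C + 1/4*pi_D
  pi_C = 3/8*pi_A + 3/8*pi_B + 1/4*pi_C + 1/8*pi_D
  pi_D = 1/8*pi_A + 3/8*pi_B + 1/4*pi_C + 1/8*pi_D
with normalization: pi_A + pi_B + pi_C + pi_D = 1.

Using the first 3 balance equations plus normalization, the linear system A*pi = b is:
  [-3/4, 1/8, 3/8, 1/2] . pi = 0
  [1/4, -7/8, 1/8, 1/4] . pi = 0
  [3/8, 3/8, -3/4, 1/8] . pi = 0
  [1, 1, 1, 1] . pi = 1

Solving yields:
  pi_A = 104/331
  pi_B = 63/331
  pi_C = 95/331
  pi_D = 69/331

Verification (pi * P):
  104/331*1/4 + 63/331*1/8 + 95/331*3/8 + 69/331*1/2 = 104/331 = pi_A  (ok)
  104/331*1/4 + 63/331*1/8 + 95/331*1/8 + 69/331*1/4 = 63/331 = pi_B  (ok)
  104/331*3/8 + 63/331*3/8 + 95/331*1/4 + 69/331*1/8 = 95/331 = pi_C  (ok)
  104/331*1/8 + 63/331*3/8 + 95/331*1/4 + 69/331*1/8 = 69/331 = pi_D  (ok)

Answer: 104/331 63/331 95/331 69/331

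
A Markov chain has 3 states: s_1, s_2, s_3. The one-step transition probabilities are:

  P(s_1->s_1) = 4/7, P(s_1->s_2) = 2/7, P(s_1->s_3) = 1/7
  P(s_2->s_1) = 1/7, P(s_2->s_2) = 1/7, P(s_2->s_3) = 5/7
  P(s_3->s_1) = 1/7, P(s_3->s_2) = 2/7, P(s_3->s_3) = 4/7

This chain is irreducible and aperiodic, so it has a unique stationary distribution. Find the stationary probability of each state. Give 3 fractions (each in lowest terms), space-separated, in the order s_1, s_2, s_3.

The stationary distribution satisfies pi = pi * P, i.e.:
  pi_s_1 = 4/7*pi_s_1 + 1/7*pi_s_2 + 1/7*pi_s_3
  pi_s_2 = 2/7*pi_s_1 + 1/7*pi_s_2 + 2/7*pi_s_3
  pi_s_3 = 1/7*pi_s_1 + 5/7*pi_s_2 + 4/7*pi_s_3
with normalization: pi_s_1 + pi_s_2 + pi_s_3 = 1.

Using the first 2 balance equations plus normalization, the linear system A*pi = b is:
  [-3/7, 1/7, 1/7] . pi = 0
  [2/7, -6/7, 2/7] . pi = 0
  [1, 1, 1] . pi = 1

Solving yields:
  pi_s_1 = 1/4
  pi_s_2 = 1/4
  pi_s_3 = 1/2

Verification (pi * P):
  1/4*4/7 + 1/4*1/7 + 1/2*1/7 = 1/4 = pi_s_1  (ok)
  1/4*2/7 + 1/4*1/7 + 1/2*2/7 = 1/4 = pi_s_2  (ok)
  1/4*1/7 + 1/4*5/7 + 1/2*4/7 = 1/2 = pi_s_3  (ok)

Answer: 1/4 1/4 1/2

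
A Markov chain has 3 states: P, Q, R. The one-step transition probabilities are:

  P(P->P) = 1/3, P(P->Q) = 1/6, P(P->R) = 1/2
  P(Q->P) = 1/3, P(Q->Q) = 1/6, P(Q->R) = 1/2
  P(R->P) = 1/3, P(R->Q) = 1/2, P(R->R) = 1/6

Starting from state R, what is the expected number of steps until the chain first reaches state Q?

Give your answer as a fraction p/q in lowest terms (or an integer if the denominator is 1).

Answer: 18/7

Derivation:
Let h_i = expected steps to first reach Q from state i.
Boundary: h_Q = 0.
First-step equations for the other states:
  h_P = 1 + 1/3*h_P + 1/6*h_Q + 1/2*h_R
  h_R = 1 + 1/3*h_P + 1/2*h_Q + 1/6*h_R

Substituting h_Q = 0 and rearranging gives the linear system (I - Q) h = 1:
  [2/3, -1/2] . (h_P, h_R) = 1
  [-1/3, 5/6] . (h_P, h_R) = 1

Solving yields:
  h_P = 24/7
  h_R = 18/7

Starting state is R, so the expected hitting time is h_R = 18/7.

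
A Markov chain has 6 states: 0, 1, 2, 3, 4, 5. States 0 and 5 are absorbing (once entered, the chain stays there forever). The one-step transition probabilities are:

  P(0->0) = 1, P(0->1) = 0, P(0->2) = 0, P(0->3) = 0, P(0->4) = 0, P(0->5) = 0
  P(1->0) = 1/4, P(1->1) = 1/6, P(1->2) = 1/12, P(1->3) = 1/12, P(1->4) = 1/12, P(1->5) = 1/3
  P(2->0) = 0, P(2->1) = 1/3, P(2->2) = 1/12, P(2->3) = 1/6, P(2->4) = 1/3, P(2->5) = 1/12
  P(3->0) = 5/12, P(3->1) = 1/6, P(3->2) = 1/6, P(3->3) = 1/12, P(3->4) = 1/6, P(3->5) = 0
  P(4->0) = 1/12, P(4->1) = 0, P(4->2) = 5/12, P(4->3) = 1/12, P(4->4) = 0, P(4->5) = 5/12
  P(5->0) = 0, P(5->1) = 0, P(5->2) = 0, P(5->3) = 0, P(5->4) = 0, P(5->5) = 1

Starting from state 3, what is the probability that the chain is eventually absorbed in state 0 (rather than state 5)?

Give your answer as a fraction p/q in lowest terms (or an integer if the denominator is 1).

Answer: 3335/5067

Derivation:
Let a_i = P(absorbed in 0 | start in state i).
Boundary conditions: a_0 = 1, a_5 = 0.
For each transient state i, a_i = sum_j P(i->j) * a_j:
  a_1 = 1/4*a_0 + 1/6*a_1 + 1/12*a_2 + 1/12*a_3 + 1/12*a_4 + 1/3*a_5
  a_2 = 0*a_0 + 1/3*a_1 + 1/12*a_2 + 1/6*a_3 + 1/3*a_4 + 1/12*a_5
  a_3 = 5/12*a_0 + 1/6*a_1 + 1/6*a_2 + 1/12*a_3 + 1/6*a_4 + 0*a_5
  a_4 = 1/12*a_0 + 0*a_1 + 5/12*a_2 + 1/12*a_3 + 0*a_4 + 5/12*a_5

Substituting a_0 = 1 and a_5 = 0, rearrange to (I - Q) a = r where r[i] = P(i -> 0):
  [5/6, -1/12, -1/12, -1/12] . (a_1, a_2, a_3, a_4) = 1/4
  [-1/3, 11/12, -1/6, -1/3] . (a_1, a_2, a_3, a_4) = 0
  [-1/6, -1/6, 11/12, -1/6] . (a_1, a_2, a_3, a_4) = 5/12
  [0, -5/12, -1/12, 1] . (a_1, a_2, a_3, a_4) = 1/12

Solving yields:
  a_1 = 2201/5067
  a_2 = 1958/5067
  a_3 = 3335/5067
  a_4 = 1516/5067

Starting state is 3, so the absorption probability is a_3 = 3335/5067.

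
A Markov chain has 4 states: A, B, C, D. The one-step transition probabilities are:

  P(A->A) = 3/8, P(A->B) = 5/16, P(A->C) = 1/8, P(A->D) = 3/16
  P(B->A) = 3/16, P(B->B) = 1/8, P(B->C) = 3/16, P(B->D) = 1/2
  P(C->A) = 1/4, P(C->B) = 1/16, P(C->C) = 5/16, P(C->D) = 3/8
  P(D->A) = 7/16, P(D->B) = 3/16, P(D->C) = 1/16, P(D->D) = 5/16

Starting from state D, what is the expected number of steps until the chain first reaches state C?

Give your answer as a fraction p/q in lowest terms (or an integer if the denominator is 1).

Answer: 792/89

Derivation:
Let h_i = expected steps to first reach C from state i.
Boundary: h_C = 0.
First-step equations for the other states:
  h_A = 1 + 3/8*h_A + 5/16*h_B + 1/8*h_C + 3/16*h_D
  h_B = 1 + 3/16*h_A + 1/8*h_B + 3/16*h_C + 1/2*h_D
  h_D = 1 + 7/16*h_A + 3/16*h_B + 1/16*h_C + 5/16*h_D

Substituting h_C = 0 and rearranging gives the linear system (I - Q) h = 1:
  [5/8, -5/16, -3/16] . (h_A, h_B, h_D) = 1
  [-3/16, 7/8, -1/2] . (h_A, h_B, h_D) = 1
  [-7/16, -3/16, 11/16] . (h_A, h_B, h_D) = 1

Solving yields:
  h_A = 736/89
  h_B = 8
  h_D = 792/89

Starting state is D, so the expected hitting time is h_D = 792/89.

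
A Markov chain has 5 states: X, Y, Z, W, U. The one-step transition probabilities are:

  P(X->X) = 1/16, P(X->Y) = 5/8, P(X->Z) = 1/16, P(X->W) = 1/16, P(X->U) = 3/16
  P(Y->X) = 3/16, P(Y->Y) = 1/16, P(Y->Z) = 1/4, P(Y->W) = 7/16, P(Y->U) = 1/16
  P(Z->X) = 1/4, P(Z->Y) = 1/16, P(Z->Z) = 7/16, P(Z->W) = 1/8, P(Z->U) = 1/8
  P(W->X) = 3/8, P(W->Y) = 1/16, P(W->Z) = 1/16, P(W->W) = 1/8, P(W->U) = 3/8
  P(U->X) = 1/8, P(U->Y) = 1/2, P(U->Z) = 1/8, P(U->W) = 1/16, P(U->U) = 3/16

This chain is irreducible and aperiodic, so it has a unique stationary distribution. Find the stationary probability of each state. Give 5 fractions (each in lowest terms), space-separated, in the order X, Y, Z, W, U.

The stationary distribution satisfies pi = pi * P, i.e.:
  pi_X = 1/16*pi_X + 3/16*pi_Y + 1/4*pi_Z + 3/8*pi_W + 1/8*pi_U
  pi_Y = 5/8*pi_X + 1/16*pi_Y + 1/16*pi_Z + 1/16*pi_W + 1/2*pi_U
  pi_Z = 1/16*pi_X + 1/4*pi_Y + 7/16*pi_Z + 1/16*pi_W + 1/8*pi_U
  pi_W = 1/16*pi_X + 7/16*pi_Y + 1/8*pi_Z + 1/8*pi_W + 1/16*pi_U
  pi_U = 3/16*pi_X + 1/16*pi_Y + 1/8*pi_Z + 3/8*pi_W + 3/16*pi_U
with normalization: pi_X + pi_Y + pi_Z + pi_W + pi_U = 1.

Using the first 4 balance equations plus normalization, the linear system A*pi = b is:
  [-15/16, 3/16, 1/4, 3/8, 1/8] . pi = 0
  [5/8, -15/16, 1/16, 1/16, 1/2] . pi = 0
  [1/16, 1/4, -9/16, 1/16, 1/8] . pi = 0
  [1/16, 7/16, 1/8, -7/8, 1/16] . pi = 0
  [1, 1, 1, 1, 1] . pi = 1

Solving yields:
  pi_X = 3727/18867
  pi_Y = 1581/6289
  pi_Z = 1215/6289
  pi_W = 3398/18867
  pi_U = 1118/6289

Verification (pi * P):
  3727/18867*1/16 + 1581/6289*3/16 + 1215/6289*1/4 + 3398/18867*3/8 + 1118/6289*1/8 = 3727/18867 = pi_X  (ok)
  3727/18867*5/8 + 1581/6289*1/16 + 1215/6289*1/16 + 3398/18867*1/16 + 1118/6289*1/2 = 1581/6289 = pi_Y  (ok)
  3727/18867*1/16 + 1581/6289*1/4 + 1215/6289*7/16 + 3398/18867*1/16 + 1118/6289*1/8 = 1215/6289 = pi_Z  (ok)
  3727/18867*1/16 + 1581/6289*7/16 + 1215/6289*1/8 + 3398/18867*1/8 + 1118/6289*1/16 = 3398/18867 = pi_W  (ok)
  3727/18867*3/16 + 1581/6289*1/16 + 1215/6289*1/8 + 3398/18867*3/8 + 1118/6289*3/16 = 1118/6289 = pi_U  (ok)

Answer: 3727/18867 1581/6289 1215/6289 3398/18867 1118/6289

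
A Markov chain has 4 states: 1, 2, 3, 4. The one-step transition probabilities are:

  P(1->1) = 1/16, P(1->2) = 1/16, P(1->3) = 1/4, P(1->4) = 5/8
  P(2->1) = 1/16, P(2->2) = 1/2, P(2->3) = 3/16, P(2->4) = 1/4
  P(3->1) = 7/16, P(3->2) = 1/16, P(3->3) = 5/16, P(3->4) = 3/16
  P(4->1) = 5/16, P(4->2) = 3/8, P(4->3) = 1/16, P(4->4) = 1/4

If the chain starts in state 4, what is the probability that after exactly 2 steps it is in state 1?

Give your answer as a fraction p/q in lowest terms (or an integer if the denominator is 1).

Computing P^2 by repeated multiplication:
P^1 =
  1: [1/16, 1/16, 1/4, 5/8]
  2: [1/16, 1/2, 3/16, 1/4]
  3: [7/16, 1/16, 5/16, 3/16]
  4: [5/16, 3/8, 1/16, 1/4]
P^2 =
  1: [5/16, 73/256, 37/256, 33/128]
  2: [25/128, 23/64, 47/256, 67/256]
  3: [29/128, 19/128, 59/256, 101/256]
  4: [19/128, 39/128, 47/256, 93/256]

(P^2)[4 -> 1] = 19/128

Answer: 19/128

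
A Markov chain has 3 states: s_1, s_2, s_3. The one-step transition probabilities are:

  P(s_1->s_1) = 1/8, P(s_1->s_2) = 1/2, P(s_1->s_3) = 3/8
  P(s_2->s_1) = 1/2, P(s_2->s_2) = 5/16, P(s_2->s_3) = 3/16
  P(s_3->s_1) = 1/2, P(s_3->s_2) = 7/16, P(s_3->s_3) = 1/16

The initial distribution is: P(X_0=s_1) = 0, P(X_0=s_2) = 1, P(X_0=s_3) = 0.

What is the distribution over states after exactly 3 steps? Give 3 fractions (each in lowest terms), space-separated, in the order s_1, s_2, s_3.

Answer: 49/128 413/1024 219/1024

Derivation:
Propagating the distribution step by step (d_{t+1} = d_t * P):
d_0 = (s_1=0, s_2=1, s_3=0)
  d_1[s_1] = 0*1/8 + 1*1/2 + 0*1/2 = 1/2
  d_1[s_2] = 0*1/2 + 1*5/16 + 0*7/16 = 5/16
  d_1[s_3] = 0*3/8 + 1*3/16 + 0*1/16 = 3/16
d_1 = (s_1=1/2, s_2=5/16, s_3=3/16)
  d_2[s_1] = 1/2*1/8 + 5/16*1/2 + 3/16*1/2 = 5/16
  d_2[s_2] = 1/2*1/2 + 5/16*5/16 + 3/16*7/16 = 55/128
  d_2[s_3] = 1/2*3/8 + 5/16*3/16 + 3/16*1/16 = 33/128
d_2 = (s_1=5/16, s_2=55/128, s_3=33/128)
  d_3[s_1] = 5/16*1/8 + 55/128*1/2 + 33/128*1/2 = 49/128
  d_3[s_2] = 5/16*1/2 + 55/128*5/16 + 33/128*7/16 = 413/1024
  d_3[s_3] = 5/16*3/8 + 55/128*3/16 + 33/128*1/16 = 219/1024
d_3 = (s_1=49/128, s_2=413/1024, s_3=219/1024)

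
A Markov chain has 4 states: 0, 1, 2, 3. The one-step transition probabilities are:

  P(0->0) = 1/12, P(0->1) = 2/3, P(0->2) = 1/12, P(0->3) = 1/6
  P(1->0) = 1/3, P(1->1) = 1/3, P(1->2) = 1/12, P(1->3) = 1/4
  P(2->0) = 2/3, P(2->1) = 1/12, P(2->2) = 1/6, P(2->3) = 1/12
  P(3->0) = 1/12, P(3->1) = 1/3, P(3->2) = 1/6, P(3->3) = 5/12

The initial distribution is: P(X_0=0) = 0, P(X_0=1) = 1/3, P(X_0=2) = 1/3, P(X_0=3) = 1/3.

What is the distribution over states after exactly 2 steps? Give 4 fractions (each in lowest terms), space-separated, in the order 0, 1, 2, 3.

Propagating the distribution step by step (d_{t+1} = d_t * P):
d_0 = (0=0, 1=1/3, 2=1/3, 3=1/3)
  d_1[0] = 0*1/12 + 1/3*1/3 + 1/3*2/3 + 1/3*1/12 = 13/36
  d_1[1] = 0*2/3 + 1/3*1/3 + 1/3*1/12 + 1/3*1/3 = 1/4
  d_1[2] = 0*1/12 + 1/3*1/12 + 1/3*1/6 + 1/3*1/6 = 5/36
  d_1[3] = 0*1/6 + 1/3*1/4 + 1/3*1/12 + 1/3*5/12 = 1/4
d_1 = (0=13/36, 1=1/4, 2=5/36, 3=1/4)
  d_2[0] = 13/36*1/12 + 1/4*1/3 + 5/36*2/3 + 1/4*1/12 = 49/216
  d_2[1] = 13/36*2/3 + 1/4*1/3 + 5/36*1/12 + 1/4*1/3 = 181/432
  d_2[2] = 13/36*1/12 + 1/4*1/12 + 5/36*1/6 + 1/4*1/6 = 25/216
  d_2[3] = 13/36*1/6 + 1/4*1/4 + 5/36*1/12 + 1/4*5/12 = 103/432
d_2 = (0=49/216, 1=181/432, 2=25/216, 3=103/432)

Answer: 49/216 181/432 25/216 103/432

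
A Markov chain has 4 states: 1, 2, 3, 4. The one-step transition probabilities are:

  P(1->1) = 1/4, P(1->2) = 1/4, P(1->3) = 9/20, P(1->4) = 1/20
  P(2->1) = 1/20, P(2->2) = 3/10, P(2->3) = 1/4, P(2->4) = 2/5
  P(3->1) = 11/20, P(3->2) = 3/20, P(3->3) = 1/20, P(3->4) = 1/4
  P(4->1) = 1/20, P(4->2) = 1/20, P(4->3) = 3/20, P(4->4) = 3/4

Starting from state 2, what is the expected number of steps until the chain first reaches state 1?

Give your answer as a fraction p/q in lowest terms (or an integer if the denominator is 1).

Let h_i = expected steps to first reach 1 from state i.
Boundary: h_1 = 0.
First-step equations for the other states:
  h_2 = 1 + 1/20*h_1 + 3/10*h_2 + 1/4*h_3 + 2/5*h_4
  h_3 = 1 + 11/20*h_1 + 3/20*h_2 + 1/20*h_3 + 1/4*h_4
  h_4 = 1 + 1/20*h_1 + 1/20*h_2 + 3/20*h_3 + 3/4*h_4

Substituting h_1 = 0 and rearranging gives the linear system (I - Q) h = 1:
  [7/10, -1/4, -2/5] . (h_2, h_3, h_4) = 1
  [-3/20, 19/20, -1/4] . (h_2, h_3, h_4) = 1
  [-1/20, -3/20, 1/4] . (h_2, h_3, h_4) = 1

Solving yields:
  h_2 = 1530/199
  h_3 = 880/199
  h_4 = 1630/199

Starting state is 2, so the expected hitting time is h_2 = 1530/199.

Answer: 1530/199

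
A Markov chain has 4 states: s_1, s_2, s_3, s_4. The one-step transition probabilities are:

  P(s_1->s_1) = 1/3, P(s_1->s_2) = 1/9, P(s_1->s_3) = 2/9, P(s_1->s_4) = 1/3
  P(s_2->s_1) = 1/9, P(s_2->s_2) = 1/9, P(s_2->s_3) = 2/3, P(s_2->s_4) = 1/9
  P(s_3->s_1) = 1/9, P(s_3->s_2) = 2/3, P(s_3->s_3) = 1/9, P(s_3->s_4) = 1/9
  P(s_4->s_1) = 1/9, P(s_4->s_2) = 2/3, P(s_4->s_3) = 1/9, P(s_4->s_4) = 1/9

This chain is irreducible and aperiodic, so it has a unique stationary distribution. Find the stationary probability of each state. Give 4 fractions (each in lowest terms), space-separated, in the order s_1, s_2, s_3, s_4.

Answer: 1/7 37/98 33/98 1/7

Derivation:
The stationary distribution satisfies pi = pi * P, i.e.:
  pi_s_1 = 1/3*pi_s_1 + 1/9*pi_s_2 + 1/9*pi_s_3 + 1/9*pi_s_4
  pi_s_2 = 1/9*pi_s_1 + 1/9*pi_s_2 + 2/3*pi_s_3 + 2/3*pi_s_4
  pi_s_3 = 2/9*pi_s_1 + 2/3*pi_s_2 + 1/9*pi_s_3 + 1/9*pi_s_4
  pi_s_4 = 1/3*pi_s_1 + 1/9*pi_s_2 + 1/9*pi_s_3 + 1/9*pi_s_4
with normalization: pi_s_1 + pi_s_2 + pi_s_3 + pi_s_4 = 1.

Using the first 3 balance equations plus normalization, the linear system A*pi = b is:
  [-2/3, 1/9, 1/9, 1/9] . pi = 0
  [1/9, -8/9, 2/3, 2/3] . pi = 0
  [2/9, 2/3, -8/9, 1/9] . pi = 0
  [1, 1, 1, 1] . pi = 1

Solving yields:
  pi_s_1 = 1/7
  pi_s_2 = 37/98
  pi_s_3 = 33/98
  pi_s_4 = 1/7

Verification (pi * P):
  1/7*1/3 + 37/98*1/9 + 33/98*1/9 + 1/7*1/9 = 1/7 = pi_s_1  (ok)
  1/7*1/9 + 37/98*1/9 + 33/98*2/3 + 1/7*2/3 = 37/98 = pi_s_2  (ok)
  1/7*2/9 + 37/98*2/3 + 33/98*1/9 + 1/7*1/9 = 33/98 = pi_s_3  (ok)
  1/7*1/3 + 37/98*1/9 + 33/98*1/9 + 1/7*1/9 = 1/7 = pi_s_4  (ok)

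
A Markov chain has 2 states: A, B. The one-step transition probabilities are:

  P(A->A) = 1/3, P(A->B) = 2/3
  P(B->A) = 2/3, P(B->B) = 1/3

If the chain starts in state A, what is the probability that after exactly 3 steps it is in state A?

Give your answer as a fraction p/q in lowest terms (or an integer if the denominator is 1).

Computing P^3 by repeated multiplication:
P^1 =
  A: [1/3, 2/3]
  B: [2/3, 1/3]
P^2 =
  A: [5/9, 4/9]
  B: [4/9, 5/9]
P^3 =
  A: [13/27, 14/27]
  B: [14/27, 13/27]

(P^3)[A -> A] = 13/27

Answer: 13/27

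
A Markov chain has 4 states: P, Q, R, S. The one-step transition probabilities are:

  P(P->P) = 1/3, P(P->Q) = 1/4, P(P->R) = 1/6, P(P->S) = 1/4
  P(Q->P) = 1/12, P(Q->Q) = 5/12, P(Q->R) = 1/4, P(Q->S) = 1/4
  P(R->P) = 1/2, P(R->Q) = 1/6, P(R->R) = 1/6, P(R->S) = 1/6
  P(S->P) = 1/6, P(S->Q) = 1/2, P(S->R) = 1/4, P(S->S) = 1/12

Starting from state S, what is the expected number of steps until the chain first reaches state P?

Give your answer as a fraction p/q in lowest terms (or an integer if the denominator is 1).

Let h_i = expected steps to first reach P from state i.
Boundary: h_P = 0.
First-step equations for the other states:
  h_Q = 1 + 1/12*h_P + 5/12*h_Q + 1/4*h_R + 1/4*h_S
  h_R = 1 + 1/2*h_P + 1/6*h_Q + 1/6*h_R + 1/6*h_S
  h_S = 1 + 1/6*h_P + 1/2*h_Q + 1/4*h_R + 1/12*h_S

Substituting h_P = 0 and rearranging gives the linear system (I - Q) h = 1:
  [7/12, -1/4, -1/4] . (h_Q, h_R, h_S) = 1
  [-1/6, 5/6, -1/6] . (h_Q, h_R, h_S) = 1
  [-1/2, -1/4, 11/12] . (h_Q, h_R, h_S) = 1

Solving yields:
  h_Q = 546/107
  h_R = 339/107
  h_S = 507/107

Starting state is S, so the expected hitting time is h_S = 507/107.

Answer: 507/107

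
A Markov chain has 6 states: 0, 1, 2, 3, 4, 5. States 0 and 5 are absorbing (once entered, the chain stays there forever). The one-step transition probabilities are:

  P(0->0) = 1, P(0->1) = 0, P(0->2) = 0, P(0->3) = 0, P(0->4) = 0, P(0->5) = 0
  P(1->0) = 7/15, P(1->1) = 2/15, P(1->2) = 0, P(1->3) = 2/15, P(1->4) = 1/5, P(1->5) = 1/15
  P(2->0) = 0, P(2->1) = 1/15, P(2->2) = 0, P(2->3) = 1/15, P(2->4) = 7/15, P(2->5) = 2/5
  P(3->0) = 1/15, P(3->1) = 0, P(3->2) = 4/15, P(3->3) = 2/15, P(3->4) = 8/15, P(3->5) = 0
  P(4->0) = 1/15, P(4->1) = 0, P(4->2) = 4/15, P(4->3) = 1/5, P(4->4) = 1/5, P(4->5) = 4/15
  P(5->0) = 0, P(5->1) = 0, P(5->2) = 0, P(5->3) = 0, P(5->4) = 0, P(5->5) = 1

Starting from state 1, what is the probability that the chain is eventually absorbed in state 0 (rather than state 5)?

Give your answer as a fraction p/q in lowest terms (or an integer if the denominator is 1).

Let a_i = P(absorbed in 0 | start in state i).
Boundary conditions: a_0 = 1, a_5 = 0.
For each transient state i, a_i = sum_j P(i->j) * a_j:
  a_1 = 7/15*a_0 + 2/15*a_1 + 0*a_2 + 2/15*a_3 + 1/5*a_4 + 1/15*a_5
  a_2 = 0*a_0 + 1/15*a_1 + 0*a_2 + 1/15*a_3 + 7/15*a_4 + 2/5*a_5
  a_3 = 1/15*a_0 + 0*a_1 + 4/15*a_2 + 2/15*a_3 + 8/15*a_4 + 0*a_5
  a_4 = 1/15*a_0 + 0*a_1 + 4/15*a_2 + 1/5*a_3 + 1/5*a_4 + 4/15*a_5

Substituting a_0 = 1 and a_5 = 0, rearrange to (I - Q) a = r where r[i] = P(i -> 0):
  [13/15, 0, -2/15, -1/5] . (a_1, a_2, a_3, a_4) = 7/15
  [-1/15, 1, -1/15, -7/15] . (a_1, a_2, a_3, a_4) = 0
  [0, -4/15, 13/15, -8/15] . (a_1, a_2, a_3, a_4) = 1/15
  [0, -4/15, -1/5, 4/5] . (a_1, a_2, a_3, a_4) = 1/15

Solving yields:
  a_1 = 261/421
  a_2 = 62/421
  a_3 = 1115/4631
  a_4 = 892/4631

Starting state is 1, so the absorption probability is a_1 = 261/421.

Answer: 261/421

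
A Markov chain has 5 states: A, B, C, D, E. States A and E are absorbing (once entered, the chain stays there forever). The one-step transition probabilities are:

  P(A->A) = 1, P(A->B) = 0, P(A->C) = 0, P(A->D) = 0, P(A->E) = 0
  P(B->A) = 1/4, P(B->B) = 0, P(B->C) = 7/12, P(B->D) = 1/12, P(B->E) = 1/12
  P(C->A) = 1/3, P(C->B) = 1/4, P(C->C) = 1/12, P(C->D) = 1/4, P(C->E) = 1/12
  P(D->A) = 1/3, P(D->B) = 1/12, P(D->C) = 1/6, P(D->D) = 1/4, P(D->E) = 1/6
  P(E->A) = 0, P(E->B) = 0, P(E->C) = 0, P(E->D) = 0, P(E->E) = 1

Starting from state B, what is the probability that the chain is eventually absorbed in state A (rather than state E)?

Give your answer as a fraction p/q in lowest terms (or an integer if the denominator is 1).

Let a_i = P(absorbed in A | start in state i).
Boundary conditions: a_A = 1, a_E = 0.
For each transient state i, a_i = sum_j P(i->j) * a_j:
  a_B = 1/4*a_A + 0*a_B + 7/12*a_C + 1/12*a_D + 1/12*a_E
  a_C = 1/3*a_A + 1/4*a_B + 1/12*a_C + 1/4*a_D + 1/12*a_E
  a_D = 1/3*a_A + 1/12*a_B + 1/6*a_C + 1/4*a_D + 1/6*a_E

Substituting a_A = 1 and a_E = 0, rearrange to (I - Q) a = r where r[i] = P(i -> A):
  [1, -7/12, -1/12] . (a_B, a_C, a_D) = 1/4
  [-1/4, 11/12, -1/4] . (a_B, a_C, a_D) = 1/3
  [-1/12, -1/6, 3/4] . (a_B, a_C, a_D) = 1/3

Solving yields:
  a_B = 667/889
  a_C = 674/889
  a_D = 619/889

Starting state is B, so the absorption probability is a_B = 667/889.

Answer: 667/889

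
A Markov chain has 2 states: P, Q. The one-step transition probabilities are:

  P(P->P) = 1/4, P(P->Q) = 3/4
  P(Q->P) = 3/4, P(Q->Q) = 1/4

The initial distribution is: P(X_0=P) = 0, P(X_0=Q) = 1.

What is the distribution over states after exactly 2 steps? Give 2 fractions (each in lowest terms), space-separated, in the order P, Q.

Answer: 3/8 5/8

Derivation:
Propagating the distribution step by step (d_{t+1} = d_t * P):
d_0 = (P=0, Q=1)
  d_1[P] = 0*1/4 + 1*3/4 = 3/4
  d_1[Q] = 0*3/4 + 1*1/4 = 1/4
d_1 = (P=3/4, Q=1/4)
  d_2[P] = 3/4*1/4 + 1/4*3/4 = 3/8
  d_2[Q] = 3/4*3/4 + 1/4*1/4 = 5/8
d_2 = (P=3/8, Q=5/8)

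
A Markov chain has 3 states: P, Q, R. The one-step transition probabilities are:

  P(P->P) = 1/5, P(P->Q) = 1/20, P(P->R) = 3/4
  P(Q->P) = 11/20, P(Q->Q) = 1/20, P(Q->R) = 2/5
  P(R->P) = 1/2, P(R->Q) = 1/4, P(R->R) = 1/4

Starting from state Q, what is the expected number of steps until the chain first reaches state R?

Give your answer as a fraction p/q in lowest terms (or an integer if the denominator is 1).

Answer: 540/293

Derivation:
Let h_i = expected steps to first reach R from state i.
Boundary: h_R = 0.
First-step equations for the other states:
  h_P = 1 + 1/5*h_P + 1/20*h_Q + 3/4*h_R
  h_Q = 1 + 11/20*h_P + 1/20*h_Q + 2/5*h_R

Substituting h_R = 0 and rearranging gives the linear system (I - Q) h = 1:
  [4/5, -1/20] . (h_P, h_Q) = 1
  [-11/20, 19/20] . (h_P, h_Q) = 1

Solving yields:
  h_P = 400/293
  h_Q = 540/293

Starting state is Q, so the expected hitting time is h_Q = 540/293.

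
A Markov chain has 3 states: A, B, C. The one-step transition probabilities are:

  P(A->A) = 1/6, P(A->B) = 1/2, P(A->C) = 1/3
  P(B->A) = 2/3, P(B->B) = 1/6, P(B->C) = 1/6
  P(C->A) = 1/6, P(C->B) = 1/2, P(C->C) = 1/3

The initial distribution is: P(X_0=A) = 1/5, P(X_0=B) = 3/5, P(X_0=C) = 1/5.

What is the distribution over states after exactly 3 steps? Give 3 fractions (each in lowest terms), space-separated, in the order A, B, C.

Propagating the distribution step by step (d_{t+1} = d_t * P):
d_0 = (A=1/5, B=3/5, C=1/5)
  d_1[A] = 1/5*1/6 + 3/5*2/3 + 1/5*1/6 = 7/15
  d_1[B] = 1/5*1/2 + 3/5*1/6 + 1/5*1/2 = 3/10
  d_1[C] = 1/5*1/3 + 3/5*1/6 + 1/5*1/3 = 7/30
d_1 = (A=7/15, B=3/10, C=7/30)
  d_2[A] = 7/15*1/6 + 3/10*2/3 + 7/30*1/6 = 19/60
  d_2[B] = 7/15*1/2 + 3/10*1/6 + 7/30*1/2 = 2/5
  d_2[C] = 7/15*1/3 + 3/10*1/6 + 7/30*1/3 = 17/60
d_2 = (A=19/60, B=2/5, C=17/60)
  d_3[A] = 19/60*1/6 + 2/5*2/3 + 17/60*1/6 = 11/30
  d_3[B] = 19/60*1/2 + 2/5*1/6 + 17/60*1/2 = 11/30
  d_3[C] = 19/60*1/3 + 2/5*1/6 + 17/60*1/3 = 4/15
d_3 = (A=11/30, B=11/30, C=4/15)

Answer: 11/30 11/30 4/15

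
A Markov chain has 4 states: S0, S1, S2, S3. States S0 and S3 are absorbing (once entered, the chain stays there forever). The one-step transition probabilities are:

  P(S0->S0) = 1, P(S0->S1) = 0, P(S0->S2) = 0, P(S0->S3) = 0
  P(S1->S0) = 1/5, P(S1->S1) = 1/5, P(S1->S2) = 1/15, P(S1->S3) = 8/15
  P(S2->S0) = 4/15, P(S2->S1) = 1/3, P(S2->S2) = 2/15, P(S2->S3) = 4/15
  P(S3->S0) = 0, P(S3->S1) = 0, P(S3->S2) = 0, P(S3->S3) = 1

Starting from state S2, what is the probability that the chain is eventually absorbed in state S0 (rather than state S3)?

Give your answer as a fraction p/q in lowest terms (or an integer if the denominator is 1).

Let a_i = P(absorbed in S0 | start in state i).
Boundary conditions: a_S0 = 1, a_S3 = 0.
For each transient state i, a_i = sum_j P(i->j) * a_j:
  a_S1 = 1/5*a_S0 + 1/5*a_S1 + 1/15*a_S2 + 8/15*a_S3
  a_S2 = 4/15*a_S0 + 1/3*a_S1 + 2/15*a_S2 + 4/15*a_S3

Substituting a_S0 = 1 and a_S3 = 0, rearrange to (I - Q) a = r where r[i] = P(i -> S0):
  [4/5, -1/15] . (a_S1, a_S2) = 1/5
  [-1/3, 13/15] . (a_S1, a_S2) = 4/15

Solving yields:
  a_S1 = 43/151
  a_S2 = 63/151

Starting state is S2, so the absorption probability is a_S2 = 63/151.

Answer: 63/151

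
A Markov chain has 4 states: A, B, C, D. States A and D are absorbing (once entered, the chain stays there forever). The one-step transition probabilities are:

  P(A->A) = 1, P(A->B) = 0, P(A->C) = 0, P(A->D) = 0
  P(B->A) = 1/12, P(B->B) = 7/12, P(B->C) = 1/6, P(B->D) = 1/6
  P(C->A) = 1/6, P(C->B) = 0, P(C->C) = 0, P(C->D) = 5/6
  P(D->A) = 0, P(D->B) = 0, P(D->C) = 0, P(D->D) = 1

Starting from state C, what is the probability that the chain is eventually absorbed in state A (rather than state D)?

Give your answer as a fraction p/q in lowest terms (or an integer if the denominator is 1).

Answer: 1/6

Derivation:
Let a_i = P(absorbed in A | start in state i).
Boundary conditions: a_A = 1, a_D = 0.
For each transient state i, a_i = sum_j P(i->j) * a_j:
  a_B = 1/12*a_A + 7/12*a_B + 1/6*a_C + 1/6*a_D
  a_C = 1/6*a_A + 0*a_B + 0*a_C + 5/6*a_D

Substituting a_A = 1 and a_D = 0, rearrange to (I - Q) a = r where r[i] = P(i -> A):
  [5/12, -1/6] . (a_B, a_C) = 1/12
  [0, 1] . (a_B, a_C) = 1/6

Solving yields:
  a_B = 4/15
  a_C = 1/6

Starting state is C, so the absorption probability is a_C = 1/6.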